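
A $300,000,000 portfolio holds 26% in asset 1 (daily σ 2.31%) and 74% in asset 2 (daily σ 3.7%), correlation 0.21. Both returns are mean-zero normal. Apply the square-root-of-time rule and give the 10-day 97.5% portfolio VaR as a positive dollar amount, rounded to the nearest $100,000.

$54,400,000

σ_p = √(0.26²·2.31² + 0.74²·3.7² + 2·0.21·0.26·0.74·2.31·3.7) = 2.924%.
σ_{10d} = 2.924% × √10 = 9.246%.
z(97.5%) = 1.960.
VaR = 1.960 × 9.246% = 18.122%; on $300,000,000 that is $54,366,000.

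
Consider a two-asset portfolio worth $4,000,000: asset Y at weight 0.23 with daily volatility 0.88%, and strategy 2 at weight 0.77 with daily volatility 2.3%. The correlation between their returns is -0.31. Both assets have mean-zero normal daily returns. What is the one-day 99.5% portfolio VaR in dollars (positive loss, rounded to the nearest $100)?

σ_p² = 0.23²·0.88² + 0.77²·2.3² + 2·-0.31·0.23·0.77·0.88·2.3 = 2.9552 (%²).
σ_p = √2.9552 = 1.719%.
At 99.5%, z = 2.576.
VaR = 2.576 × 1.719% = 4.428%; on $4,000,000 that is $177,120.

$177,100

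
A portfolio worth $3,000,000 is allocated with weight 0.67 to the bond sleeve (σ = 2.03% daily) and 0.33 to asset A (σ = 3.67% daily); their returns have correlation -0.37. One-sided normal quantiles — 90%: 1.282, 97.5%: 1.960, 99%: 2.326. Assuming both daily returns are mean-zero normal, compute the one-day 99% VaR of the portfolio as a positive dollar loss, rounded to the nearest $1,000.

σ_p² = 0.67²·2.03² + 0.33²·3.67² + 2·-0.37·0.67·0.33·2.03·3.67 = 2.0977 (%²).
σ_p = √2.0977 = 1.448%.
VaR = 2.326 × 1.448% = 3.368%; on $3,000,000 that is $101,040.

$101,000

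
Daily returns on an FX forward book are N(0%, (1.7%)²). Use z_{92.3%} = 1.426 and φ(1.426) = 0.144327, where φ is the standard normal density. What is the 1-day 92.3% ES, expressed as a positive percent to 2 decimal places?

Tail multiplier: φ(z)/(1−α) = 0.144327 / 0.077 = 1.874.
ES = 1.7% × 1.874 = 3.186%.

3.19%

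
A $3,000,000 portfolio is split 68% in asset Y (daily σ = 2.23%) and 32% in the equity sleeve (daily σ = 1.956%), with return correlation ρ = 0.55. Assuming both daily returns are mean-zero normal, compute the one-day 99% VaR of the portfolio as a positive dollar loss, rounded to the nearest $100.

$134,900

σ_p² = 0.68²·2.23² + 0.32²·1.956² + 2·0.55·0.68·0.32·2.23·1.956 = 3.7353 (%²).
σ_p = √3.7353 = 1.933%.
At 99%, z = 2.326.
VaR = 2.326 × 1.933% = 4.496%; on $3,000,000 that is $134,880.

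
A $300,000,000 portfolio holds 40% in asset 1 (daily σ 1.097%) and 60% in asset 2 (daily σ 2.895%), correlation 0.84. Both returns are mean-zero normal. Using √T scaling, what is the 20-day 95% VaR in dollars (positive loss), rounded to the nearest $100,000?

σ_p = √(0.4²·1.097² + 0.6²·2.895² + 2·0.84·0.4·0.6·1.097·2.895) = 2.119%.
σ_{20d} = 2.119% × √20 = 9.476%.
z(95%) = 1.645.
VaR = 1.645 × 9.476% = 15.588%; on $300,000,000 that is $46,764,000.

$46,800,000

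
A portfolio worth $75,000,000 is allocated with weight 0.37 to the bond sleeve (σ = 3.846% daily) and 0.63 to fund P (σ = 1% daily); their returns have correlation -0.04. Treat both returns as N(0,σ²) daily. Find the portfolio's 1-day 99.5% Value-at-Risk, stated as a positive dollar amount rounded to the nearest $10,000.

σ_p² = 0.37²·3.846² + 0.63²·1² + 2·-0.04·0.37·0.63·3.846·1 = 2.3502 (%²).
σ_p = √2.3502 = 1.533%.
At 99.5%, z = 2.576.
VaR = 2.576 × 1.533% = 3.949%; on $75,000,000 that is $2,961,750.

$2,960,000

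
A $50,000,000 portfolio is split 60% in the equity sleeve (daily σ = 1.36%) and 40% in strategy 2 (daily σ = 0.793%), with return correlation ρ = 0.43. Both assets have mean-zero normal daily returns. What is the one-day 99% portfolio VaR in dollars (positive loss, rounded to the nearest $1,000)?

σ_p² = 0.6²·1.36² + 0.4²·0.793² + 2·0.43·0.6·0.4·1.36·0.793 = 0.9891 (%²).
σ_p = √0.9891 = 0.995%.
At 99%, z = 2.326.
VaR = 2.326 × 0.995% = 2.314%; on $50,000,000 that is $1,157,000.

$1,157,000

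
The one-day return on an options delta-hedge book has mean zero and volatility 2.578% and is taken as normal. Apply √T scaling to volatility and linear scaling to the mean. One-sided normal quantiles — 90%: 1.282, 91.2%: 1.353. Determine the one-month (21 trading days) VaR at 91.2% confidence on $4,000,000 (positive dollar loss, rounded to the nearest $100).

$639,400

σ_{21d} = 2.578% × √21 = 11.814%.
VaR = 1.353 × 11.814% = 15.984%.
On $4,000,000: 0.15984 × $4,000,000 = $639,360.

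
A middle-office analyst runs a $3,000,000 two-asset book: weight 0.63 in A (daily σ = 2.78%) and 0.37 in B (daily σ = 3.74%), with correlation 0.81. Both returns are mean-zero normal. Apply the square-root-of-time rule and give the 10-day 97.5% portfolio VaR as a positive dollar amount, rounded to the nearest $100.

σ_p = √(0.63²·2.78² + 0.37²·3.74² + 2·0.81·0.63·0.37·2.78·3.74) = 2.985%.
σ_{10d} = 2.985% × √10 = 9.439%.
z(97.5%) = 1.960.
VaR = 1.960 × 9.439% = 18.500%; on $3,000,000 that is $555,000.

$555,000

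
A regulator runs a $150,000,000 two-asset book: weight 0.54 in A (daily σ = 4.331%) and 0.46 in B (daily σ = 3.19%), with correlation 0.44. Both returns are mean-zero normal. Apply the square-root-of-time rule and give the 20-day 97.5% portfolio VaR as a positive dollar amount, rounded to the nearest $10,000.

σ_p = √(0.54²·4.331² + 0.46²·3.19² + 2·0.44·0.54·0.46·4.331·3.19) = 3.262%.
σ_{20d} = 3.262% × √20 = 14.588%.
z(97.5%) = 1.960.
VaR = 1.960 × 14.588% = 28.592%; on $150,000,000 that is $42,888,000.

$42,890,000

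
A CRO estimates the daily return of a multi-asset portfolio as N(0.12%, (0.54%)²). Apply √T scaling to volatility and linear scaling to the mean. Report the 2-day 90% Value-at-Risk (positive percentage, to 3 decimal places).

At 90%, z = 1.282.
σ_{2d} = 0.54% × √2 = 0.764%; μ_{2d} = 2 × 0.12% = 0.240%.
VaR = −(0.240%) + 1.282 × 0.764% = 0.739%.

0.739%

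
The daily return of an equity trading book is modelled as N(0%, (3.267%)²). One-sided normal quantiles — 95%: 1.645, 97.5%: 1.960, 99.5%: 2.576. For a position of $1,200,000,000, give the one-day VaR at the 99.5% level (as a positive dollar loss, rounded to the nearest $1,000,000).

VaR = z·σ = 2.576 × 3.267% = 8.416%.
On $1,200,000,000: 0.08416 × $1,200,000,000 = $100,992,000.

$101,000,000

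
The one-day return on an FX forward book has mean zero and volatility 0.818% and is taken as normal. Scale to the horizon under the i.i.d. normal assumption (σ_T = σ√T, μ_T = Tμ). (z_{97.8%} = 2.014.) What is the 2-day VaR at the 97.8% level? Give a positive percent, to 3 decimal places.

2.330%

σ_{2d} = 0.818% × √2 = 1.157%.
VaR = 2.014 × 1.157% = 2.330%.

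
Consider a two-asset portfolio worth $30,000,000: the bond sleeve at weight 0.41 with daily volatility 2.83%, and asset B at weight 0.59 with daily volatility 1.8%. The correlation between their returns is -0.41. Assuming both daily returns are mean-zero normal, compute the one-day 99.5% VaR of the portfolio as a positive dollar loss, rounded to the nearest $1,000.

$935,000

σ_p² = 0.41²·2.83² + 0.59²·1.8² + 2·-0.41·0.41·0.59·2.83·1.8 = 1.4637 (%²).
σ_p = √1.4637 = 1.210%.
At 99.5%, z = 2.576.
VaR = 2.576 × 1.210% = 3.117%; on $30,000,000 that is $935,100.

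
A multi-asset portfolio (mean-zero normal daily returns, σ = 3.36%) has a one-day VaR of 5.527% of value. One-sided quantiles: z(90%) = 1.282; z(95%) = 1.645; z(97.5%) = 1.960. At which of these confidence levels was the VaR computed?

95%

Implied z = VaR/σ = 5.527 / 3.36 = 1.645.
This matches z(95%) = 1.645.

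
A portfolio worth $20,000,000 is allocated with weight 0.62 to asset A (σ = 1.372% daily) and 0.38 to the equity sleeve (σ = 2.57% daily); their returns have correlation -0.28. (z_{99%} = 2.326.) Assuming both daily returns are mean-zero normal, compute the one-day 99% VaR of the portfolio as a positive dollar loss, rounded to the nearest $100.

σ_p² = 0.62²·1.372² + 0.38²·2.57² + 2·-0.28·0.62·0.38·1.372·2.57 = 1.2121 (%²).
σ_p = √1.2121 = 1.101%.
VaR = 2.326 × 1.101% = 2.561%; on $20,000,000 that is $512,200.

$512,200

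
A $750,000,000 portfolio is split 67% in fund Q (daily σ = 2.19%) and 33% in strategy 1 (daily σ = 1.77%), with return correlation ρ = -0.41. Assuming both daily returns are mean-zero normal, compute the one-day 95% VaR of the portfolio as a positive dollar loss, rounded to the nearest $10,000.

σ_p² = 0.67²·2.19² + 0.33²·1.77² + 2·-0.41·0.67·0.33·2.19·1.77 = 1.7914 (%²).
σ_p = √1.7914 = 1.338%.
At 95%, z = 1.645.
VaR = 1.645 × 1.338% = 2.201%; on $750,000,000 that is $16,507,500.

$16,510,000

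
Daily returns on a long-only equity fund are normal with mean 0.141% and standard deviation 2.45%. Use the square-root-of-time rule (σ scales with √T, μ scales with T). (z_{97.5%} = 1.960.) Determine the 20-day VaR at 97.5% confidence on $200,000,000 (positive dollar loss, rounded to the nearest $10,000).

$37,310,000

σ_{20d} = 2.45% × √20 = 10.957%; μ_{20d} = 20 × 0.141% = 2.820%.
VaR = −(2.820%) + 1.960 × 10.957% = 18.656%.
On $200,000,000: 0.18656 × $200,000,000 = $37,312,000.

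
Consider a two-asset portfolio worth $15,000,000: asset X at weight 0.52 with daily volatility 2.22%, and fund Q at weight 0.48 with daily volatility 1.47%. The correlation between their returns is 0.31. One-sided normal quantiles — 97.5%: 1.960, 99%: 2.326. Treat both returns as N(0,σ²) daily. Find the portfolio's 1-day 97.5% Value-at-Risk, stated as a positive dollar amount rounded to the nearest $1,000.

σ_p² = 0.52²·2.22² + 0.48²·1.47² + 2·0.31·0.52·0.48·2.22·1.47 = 2.3355 (%²).
σ_p = √2.3355 = 1.528%.
VaR = 1.960 × 1.528% = 2.995%; on $15,000,000 that is $449,250.

$449,000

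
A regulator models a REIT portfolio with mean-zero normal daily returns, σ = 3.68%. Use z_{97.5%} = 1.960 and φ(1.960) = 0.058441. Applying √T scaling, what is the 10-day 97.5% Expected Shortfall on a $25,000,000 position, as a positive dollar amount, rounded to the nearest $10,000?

σ_{10d} = 3.68% × √10 = 11.637%.
ES multiplier = φ(z)/(1−α) = 0.058441/0.025 = 2.338.
ES = 11.637% × 2.338 = 27.207%; on $25,000,000: $6,801,750.

$6,800,000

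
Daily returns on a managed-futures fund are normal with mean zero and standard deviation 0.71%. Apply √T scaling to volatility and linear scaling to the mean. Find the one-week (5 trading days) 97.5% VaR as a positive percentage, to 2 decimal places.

At 97.5%, z = 1.960.
σ_{5d} = 0.71% × √5 = 1.588%.
VaR = 1.960 × 1.588% = 3.112%.

3.11%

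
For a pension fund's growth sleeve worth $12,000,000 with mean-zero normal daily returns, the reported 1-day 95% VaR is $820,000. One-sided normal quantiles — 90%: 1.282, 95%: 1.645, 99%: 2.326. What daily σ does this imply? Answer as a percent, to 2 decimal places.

4.15%

VaR as a fraction: $820,000 / $12,000,000 = 6.833%.
σ = VaR / z = 6.833% / 1.645 = 4.154%.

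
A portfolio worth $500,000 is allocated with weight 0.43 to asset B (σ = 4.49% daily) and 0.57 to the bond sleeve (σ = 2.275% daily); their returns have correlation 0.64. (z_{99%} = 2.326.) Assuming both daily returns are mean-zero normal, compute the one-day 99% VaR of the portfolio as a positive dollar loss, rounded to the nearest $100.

$34,100

σ_p² = 0.43²·4.49² + 0.57²·2.275² + 2·0.64·0.43·0.57·4.49·2.275 = 8.6138 (%²).
σ_p = √8.6138 = 2.935%.
VaR = 2.326 × 2.935% = 6.827%; on $500,000 that is $34,135.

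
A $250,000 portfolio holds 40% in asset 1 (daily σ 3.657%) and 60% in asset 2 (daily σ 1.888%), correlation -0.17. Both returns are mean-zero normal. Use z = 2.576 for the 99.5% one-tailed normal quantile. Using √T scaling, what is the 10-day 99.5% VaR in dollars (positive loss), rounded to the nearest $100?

σ_p = √(0.4²·3.657² + 0.6²·1.888² + 2·-0.17·0.4·0.6·3.657·1.888) = 1.691%.
σ_{10d} = 1.691% × √10 = 5.347%.
VaR = 2.576 × 5.347% = 13.774%; on $250,000 that is $34,435.

$34,400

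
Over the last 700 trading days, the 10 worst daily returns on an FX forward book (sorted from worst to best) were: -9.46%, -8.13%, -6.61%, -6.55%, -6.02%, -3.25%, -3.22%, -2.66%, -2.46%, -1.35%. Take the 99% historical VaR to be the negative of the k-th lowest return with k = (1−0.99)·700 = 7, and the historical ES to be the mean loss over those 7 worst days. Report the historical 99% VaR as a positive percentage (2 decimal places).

3.22%

k = 7; the 7th lowest return is -3.22%, so VaR = 3.22%.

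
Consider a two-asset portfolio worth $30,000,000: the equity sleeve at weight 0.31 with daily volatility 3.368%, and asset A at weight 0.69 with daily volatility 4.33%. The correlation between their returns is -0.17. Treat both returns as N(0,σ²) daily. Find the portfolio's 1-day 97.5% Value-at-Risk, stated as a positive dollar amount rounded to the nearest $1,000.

σ_p² = 0.31²·3.368² + 0.69²·4.33² + 2·-0.17·0.31·0.69·3.368·4.33 = 8.9559 (%²).
σ_p = √8.9559 = 2.993%.
At 97.5%, z = 1.960.
VaR = 1.960 × 2.993% = 5.866%; on $30,000,000 that is $1,759,800.

$1,760,000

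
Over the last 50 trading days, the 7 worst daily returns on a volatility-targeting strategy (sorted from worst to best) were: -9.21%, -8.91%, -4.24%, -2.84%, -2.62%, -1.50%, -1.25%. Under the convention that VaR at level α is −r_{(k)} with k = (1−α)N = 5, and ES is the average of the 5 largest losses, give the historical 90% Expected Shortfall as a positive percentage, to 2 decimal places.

5.56%

The 5 worst returns sum to -27.82%.
ES = −(-27.82%) / 5 = 5.564% ≈ 5.56%.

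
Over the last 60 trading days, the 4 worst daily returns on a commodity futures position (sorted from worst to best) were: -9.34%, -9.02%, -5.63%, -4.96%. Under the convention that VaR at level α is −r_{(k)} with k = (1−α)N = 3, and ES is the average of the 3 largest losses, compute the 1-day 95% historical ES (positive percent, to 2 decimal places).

The 3 worst returns sum to -23.99%.
ES = −(-23.99%) / 3 = 7.9966…% ≈ 8.00%.

8.00%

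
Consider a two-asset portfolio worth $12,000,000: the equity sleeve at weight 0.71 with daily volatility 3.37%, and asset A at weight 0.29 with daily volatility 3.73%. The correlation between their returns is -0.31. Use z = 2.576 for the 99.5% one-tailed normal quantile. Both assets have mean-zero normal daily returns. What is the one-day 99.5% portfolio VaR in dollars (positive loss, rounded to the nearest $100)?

σ_p² = 0.71²·3.37² + 0.29²·3.73² + 2·-0.31·0.71·0.29·3.37·3.73 = 5.2904 (%²).
σ_p = √5.2904 = 2.300%.
VaR = 2.576 × 2.300% = 5.925%; on $12,000,000 that is $711,000.

$711,000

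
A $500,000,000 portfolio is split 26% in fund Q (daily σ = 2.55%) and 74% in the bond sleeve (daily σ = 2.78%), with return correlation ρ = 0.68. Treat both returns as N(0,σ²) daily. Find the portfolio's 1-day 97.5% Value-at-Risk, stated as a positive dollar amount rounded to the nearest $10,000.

$25,040,000

σ_p² = 0.26²·2.55² + 0.74²·2.78² + 2·0.68·0.26·0.74·2.55·2.78 = 6.5266 (%²).
σ_p = √6.5266 = 2.555%.
At 97.5%, z = 1.960.
VaR = 1.960 × 2.555% = 5.008%; on $500,000,000 that is $25,040,000.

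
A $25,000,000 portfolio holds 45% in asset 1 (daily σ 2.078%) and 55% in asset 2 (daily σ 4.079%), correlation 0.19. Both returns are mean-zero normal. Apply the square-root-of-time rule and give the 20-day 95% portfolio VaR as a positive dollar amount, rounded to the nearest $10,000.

$4,760,000

σ_p = √(0.45²·2.078² + 0.55²·4.079² + 2·0.19·0.45·0.55·2.078·4.079) = 2.589%.
σ_{20d} = 2.589% × √20 = 11.578%.
z(95%) = 1.645.
VaR = 1.645 × 11.578% = 19.046%; on $25,000,000 that is $4,761,500.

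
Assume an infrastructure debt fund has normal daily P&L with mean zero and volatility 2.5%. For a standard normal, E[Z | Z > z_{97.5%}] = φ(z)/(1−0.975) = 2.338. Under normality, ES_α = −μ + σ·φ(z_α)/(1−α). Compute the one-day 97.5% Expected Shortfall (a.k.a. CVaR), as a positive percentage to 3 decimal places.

5.845%

ES = 2.5% × 2.338 = 5.845%.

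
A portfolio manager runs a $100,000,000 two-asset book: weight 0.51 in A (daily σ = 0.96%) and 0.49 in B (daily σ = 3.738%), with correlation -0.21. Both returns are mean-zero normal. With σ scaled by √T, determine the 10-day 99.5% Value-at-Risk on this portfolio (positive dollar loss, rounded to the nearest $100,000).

$14,600,000

σ_p = √(0.51²·0.96² + 0.49²·3.738² + 2·-0.21·0.51·0.49·0.96·3.738) = 1.794%.
σ_{10d} = 1.794% × √10 = 5.673%.
z(99.5%) = 2.576.
VaR = 2.576 × 5.673% = 14.614%; on $100,000,000 that is $14,614,000.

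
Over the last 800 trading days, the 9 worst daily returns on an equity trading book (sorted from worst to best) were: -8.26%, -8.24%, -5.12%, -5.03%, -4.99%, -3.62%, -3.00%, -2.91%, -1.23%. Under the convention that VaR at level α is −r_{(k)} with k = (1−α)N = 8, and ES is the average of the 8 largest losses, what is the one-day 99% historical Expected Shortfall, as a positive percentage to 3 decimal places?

The 8 worst returns sum to -41.17%.
ES = −(-41.17%) / 8 = 5.14625% ≈ 5.146%.

5.146%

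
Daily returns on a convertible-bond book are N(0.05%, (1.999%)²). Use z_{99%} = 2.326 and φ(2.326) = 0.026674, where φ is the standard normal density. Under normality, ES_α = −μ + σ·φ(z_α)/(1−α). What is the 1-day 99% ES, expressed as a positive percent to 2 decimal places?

Tail multiplier: φ(z)/(1−α) = 0.026674 / 0.01 = 2.667.
ES = −(0.05%) + 1.999% × 2.667 = 5.281%.

5.28%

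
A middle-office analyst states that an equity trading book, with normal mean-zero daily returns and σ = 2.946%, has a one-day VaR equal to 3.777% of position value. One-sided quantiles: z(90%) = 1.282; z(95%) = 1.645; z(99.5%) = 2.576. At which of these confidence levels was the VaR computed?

90%

Implied z = VaR/σ = 3.777 / 2.946 = 1.282.
This matches z(90%) = 1.282.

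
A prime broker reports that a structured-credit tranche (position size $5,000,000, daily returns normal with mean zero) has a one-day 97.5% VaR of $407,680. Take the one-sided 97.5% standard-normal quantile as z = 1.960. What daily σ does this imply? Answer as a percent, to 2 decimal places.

4.16%

VaR as a fraction: $407,680 / $5,000,000 = 8.154%.
σ = VaR / z = 8.154% / 1.960 = 4.160%.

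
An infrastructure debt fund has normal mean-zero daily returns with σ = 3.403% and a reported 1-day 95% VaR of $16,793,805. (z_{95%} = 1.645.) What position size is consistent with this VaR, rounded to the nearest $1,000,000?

VaR as a fraction of value: z·σ = 1.645 × 3.403% = 5.59793%.
Position = $16,793,805 / 0.0559793 = $300,000,000.

$300,000,000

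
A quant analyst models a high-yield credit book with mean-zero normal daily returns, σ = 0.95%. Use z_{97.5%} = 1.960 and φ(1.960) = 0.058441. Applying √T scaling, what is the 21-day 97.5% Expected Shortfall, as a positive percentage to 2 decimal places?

σ_{21d} = 0.95% × √21 = 4.353%.
ES multiplier = φ(z)/(1−α) = 0.058441/0.025 = 2.338.
ES = 4.353% × 2.338 = 10.177%.

10.18%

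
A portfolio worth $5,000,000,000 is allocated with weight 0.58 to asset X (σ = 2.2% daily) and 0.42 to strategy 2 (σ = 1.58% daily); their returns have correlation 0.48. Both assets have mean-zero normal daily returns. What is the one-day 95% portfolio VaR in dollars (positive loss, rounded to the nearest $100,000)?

σ_p² = 0.58²·2.2² + 0.42²·1.58² + 2·0.48·0.58·0.42·2.2·1.58 = 2.8814 (%²).
σ_p = √2.8814 = 1.697%.
At 95%, z = 1.645.
VaR = 1.645 × 1.697% = 2.792%; on $5,000,000,000 that is $139,600,000.

$139,600,000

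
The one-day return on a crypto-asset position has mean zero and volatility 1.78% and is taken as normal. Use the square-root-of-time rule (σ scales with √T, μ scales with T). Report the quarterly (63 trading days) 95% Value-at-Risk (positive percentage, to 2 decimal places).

23.24%

At 95%, z = 1.645.
σ_{63d} = 1.78% × √63 = 14.128%.
VaR = 1.645 × 14.128% = 23.241%.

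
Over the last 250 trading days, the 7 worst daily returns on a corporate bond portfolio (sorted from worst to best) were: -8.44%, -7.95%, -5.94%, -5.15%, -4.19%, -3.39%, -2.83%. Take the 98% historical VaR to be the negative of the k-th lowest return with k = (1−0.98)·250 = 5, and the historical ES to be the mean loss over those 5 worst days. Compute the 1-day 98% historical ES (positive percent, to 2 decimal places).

6.33%

The 5 worst returns sum to -31.67%.
ES = −(-31.67%) / 5 = 6.334% ≈ 6.33%.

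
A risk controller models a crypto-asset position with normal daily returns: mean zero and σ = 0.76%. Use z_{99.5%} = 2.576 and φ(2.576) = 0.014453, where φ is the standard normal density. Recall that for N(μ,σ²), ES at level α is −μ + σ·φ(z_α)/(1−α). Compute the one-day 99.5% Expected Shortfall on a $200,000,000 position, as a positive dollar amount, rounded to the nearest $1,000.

$4,394,000

Tail multiplier: φ(z)/(1−α) = 0.014453 / 0.005 = 2.891.
ES = 0.76% × 2.891 = 2.197%.
On $200,000,000: 0.02197 × $200,000,000 = $4,394,000.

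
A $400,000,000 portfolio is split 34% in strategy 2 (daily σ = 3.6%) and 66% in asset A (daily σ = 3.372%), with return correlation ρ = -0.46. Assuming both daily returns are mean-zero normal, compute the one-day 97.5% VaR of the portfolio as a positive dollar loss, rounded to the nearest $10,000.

$15,570,000

σ_p² = 0.34²·3.6² + 0.66²·3.372² + 2·-0.46·0.34·0.66·3.6·3.372 = 3.9450 (%²).
σ_p = √3.9450 = 1.986%.
At 97.5%, z = 1.960.
VaR = 1.960 × 1.986% = 3.893%; on $400,000,000 that is $15,572,000.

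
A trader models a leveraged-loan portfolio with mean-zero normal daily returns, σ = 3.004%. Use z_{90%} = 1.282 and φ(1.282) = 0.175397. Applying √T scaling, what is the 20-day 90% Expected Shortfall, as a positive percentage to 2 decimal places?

σ_{20d} = 3.004% × √20 = 13.434%.
ES multiplier = φ(z)/(1−α) = 0.175397/0.1 = 1.754.
ES = 13.434% × 1.754 = 23.563%.

23.56%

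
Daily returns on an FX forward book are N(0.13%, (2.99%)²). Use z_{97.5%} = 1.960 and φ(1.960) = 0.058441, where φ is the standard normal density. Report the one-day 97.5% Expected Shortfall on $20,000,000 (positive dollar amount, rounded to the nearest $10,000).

Tail multiplier: φ(z)/(1−α) = 0.058441 / 0.025 = 2.338.
ES = −(0.13%) + 2.99% × 2.338 = 6.861%.
On $20,000,000: 0.06861 × $20,000,000 = $1,372,200.

$1,370,000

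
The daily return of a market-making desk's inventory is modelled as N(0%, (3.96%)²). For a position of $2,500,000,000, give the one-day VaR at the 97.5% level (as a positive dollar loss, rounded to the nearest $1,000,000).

At 97.5% one-sided, z = 1.960.
VaR = z·σ = 1.960 × 3.96% = 7.762%.
On $2,500,000,000: 0.07762 × $2,500,000,000 = $194,050,000.

$194,000,000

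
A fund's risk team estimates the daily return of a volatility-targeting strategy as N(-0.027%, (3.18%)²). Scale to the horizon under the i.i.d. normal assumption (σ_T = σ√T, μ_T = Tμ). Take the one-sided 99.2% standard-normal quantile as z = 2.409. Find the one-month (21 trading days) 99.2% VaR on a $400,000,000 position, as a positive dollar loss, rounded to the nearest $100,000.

σ_{21d} = 3.18% × √21 = 14.573%; μ_{21d} = 21 × -0.027% = -0.567%.
VaR = −(-0.567%) + 2.409 × 14.573% = 35.673%.
On $400,000,000: 0.35673 × $400,000,000 = $142,692,000.

$142,700,000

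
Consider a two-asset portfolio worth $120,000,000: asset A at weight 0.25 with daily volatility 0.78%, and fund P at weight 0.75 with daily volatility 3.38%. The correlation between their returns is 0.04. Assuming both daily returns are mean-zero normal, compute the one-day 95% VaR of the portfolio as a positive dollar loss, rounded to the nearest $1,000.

σ_p² = 0.25²·0.78² + 0.75²·3.38² + 2·0.04·0.25·0.75·0.78·3.38 = 6.5038 (%²).
σ_p = √6.5038 = 2.550%.
At 95%, z = 1.645.
VaR = 1.645 × 2.550% = 4.195%; on $120,000,000 that is $5,034,000.

$5,034,000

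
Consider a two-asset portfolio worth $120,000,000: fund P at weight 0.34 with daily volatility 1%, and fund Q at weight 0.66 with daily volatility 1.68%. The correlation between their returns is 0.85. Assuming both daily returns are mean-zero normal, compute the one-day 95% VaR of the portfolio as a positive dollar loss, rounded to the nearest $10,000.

σ_p² = 0.34²·1² + 0.66²·1.68² + 2·0.85·0.34·0.66·1·1.68 = 1.9859 (%²).
σ_p = √1.9859 = 1.409%.
At 95%, z = 1.645.
VaR = 1.645 × 1.409% = 2.318%; on $120,000,000 that is $2,781,600.

$2,780,000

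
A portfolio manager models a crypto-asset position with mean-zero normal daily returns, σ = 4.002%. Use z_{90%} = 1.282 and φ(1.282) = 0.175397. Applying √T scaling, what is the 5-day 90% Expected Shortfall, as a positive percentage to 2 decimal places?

15.70%

σ_{5d} = 4.002% × √5 = 8.949%.
ES multiplier = φ(z)/(1−α) = 0.175397/0.1 = 1.754.
ES = 8.949% × 1.754 = 15.697%.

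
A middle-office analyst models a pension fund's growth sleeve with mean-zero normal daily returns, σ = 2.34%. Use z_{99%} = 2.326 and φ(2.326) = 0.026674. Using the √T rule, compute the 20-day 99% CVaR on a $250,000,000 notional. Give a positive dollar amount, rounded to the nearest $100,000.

$69,800,000

σ_{20d} = 2.34% × √20 = 10.465%.
ES multiplier = φ(z)/(1−α) = 0.026674/0.01 = 2.667.
ES = 10.465% × 2.667 = 27.910%; on $250,000,000: $69,775,000.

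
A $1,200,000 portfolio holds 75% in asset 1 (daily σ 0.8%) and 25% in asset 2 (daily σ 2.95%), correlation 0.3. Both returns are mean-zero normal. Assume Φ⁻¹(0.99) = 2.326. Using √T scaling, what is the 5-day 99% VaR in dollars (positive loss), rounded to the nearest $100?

$67,500

σ_p = √(0.75²·0.8² + 0.25²·2.95² + 2·0.3·0.75·0.25·0.8·2.95) = 1.081%.
σ_{5d} = 1.081% × √5 = 2.417%.
VaR = 2.326 × 2.417% = 5.622%; on $1,200,000 that is $67,464.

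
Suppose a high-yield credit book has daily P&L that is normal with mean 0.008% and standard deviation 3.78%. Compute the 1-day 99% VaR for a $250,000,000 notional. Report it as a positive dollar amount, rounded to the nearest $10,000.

At 99% one-sided, z = 2.326.
VaR = −μ + z·σ = −(0.008%) + 2.326 × 3.78% = 8.784%.
On $250,000,000: 0.08784 × $250,000,000 = $21,960,000.

$21,960,000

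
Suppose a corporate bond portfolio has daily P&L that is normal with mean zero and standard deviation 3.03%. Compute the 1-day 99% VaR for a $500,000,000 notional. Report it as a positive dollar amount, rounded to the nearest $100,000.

At 99% one-sided, z = 2.326.
VaR = z·σ = 2.326 × 3.03% = 7.048%.
On $500,000,000: 0.07048 × $500,000,000 = $35,240,000.

$35,200,000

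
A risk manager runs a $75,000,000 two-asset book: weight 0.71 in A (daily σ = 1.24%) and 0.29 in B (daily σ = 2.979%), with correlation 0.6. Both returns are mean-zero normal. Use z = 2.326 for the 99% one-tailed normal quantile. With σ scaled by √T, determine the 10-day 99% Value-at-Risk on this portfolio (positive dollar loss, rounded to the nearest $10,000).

σ_p = √(0.71²·1.24² + 0.29²·2.979² + 2·0.6·0.71·0.29·1.24·2.979) = 1.560%.
σ_{10d} = 1.560% × √10 = 4.933%.
VaR = 2.326 × 4.933% = 11.474%; on $75,000,000 that is $8,605,500.

$8,610,000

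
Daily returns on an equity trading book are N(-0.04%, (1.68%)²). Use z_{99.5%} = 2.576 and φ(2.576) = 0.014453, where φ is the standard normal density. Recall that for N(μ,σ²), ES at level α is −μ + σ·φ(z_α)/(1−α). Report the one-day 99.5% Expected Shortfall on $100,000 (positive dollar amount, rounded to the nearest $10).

Tail multiplier: φ(z)/(1−α) = 0.014453 / 0.005 = 2.891.
ES = −(-0.04%) + 1.68% × 2.891 = 4.897%.
On $100,000: 0.04897 × $100,000 = $4,897.

$4,900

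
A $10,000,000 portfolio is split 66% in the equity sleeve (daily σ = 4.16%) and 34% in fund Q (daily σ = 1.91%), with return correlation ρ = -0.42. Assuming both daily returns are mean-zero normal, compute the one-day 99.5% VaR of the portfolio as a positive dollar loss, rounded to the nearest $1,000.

$655,000

σ_p² = 0.66²·4.16² + 0.34²·1.91² + 2·-0.42·0.66·0.34·4.16·1.91 = 6.4623 (%²).
σ_p = √6.4623 = 2.542%.
At 99.5%, z = 2.576.
VaR = 2.576 × 2.542% = 6.548%; on $10,000,000 that is $654,800.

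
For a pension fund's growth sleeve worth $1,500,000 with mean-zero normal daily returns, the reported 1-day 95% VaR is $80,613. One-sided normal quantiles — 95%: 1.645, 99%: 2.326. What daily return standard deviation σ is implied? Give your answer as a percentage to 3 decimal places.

VaR as a fraction: $80,613 / $1,500,000 = 5.374%.
σ = VaR / z = 5.374% / 1.645 = 3.267%.

3.267%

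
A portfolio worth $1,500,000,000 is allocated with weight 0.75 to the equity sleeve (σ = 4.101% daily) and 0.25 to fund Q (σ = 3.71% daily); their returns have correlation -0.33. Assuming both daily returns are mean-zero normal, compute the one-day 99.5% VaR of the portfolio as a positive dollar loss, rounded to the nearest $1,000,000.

$112,000,000

σ_p² = 0.75²·4.101² + 0.25²·3.71² + 2·-0.33·0.75·0.25·4.101·3.71 = 8.4377 (%²).
σ_p = √8.4377 = 2.905%.
At 99.5%, z = 2.576.
VaR = 2.576 × 2.905% = 7.483%; on $1,500,000,000 that is $112,245,000.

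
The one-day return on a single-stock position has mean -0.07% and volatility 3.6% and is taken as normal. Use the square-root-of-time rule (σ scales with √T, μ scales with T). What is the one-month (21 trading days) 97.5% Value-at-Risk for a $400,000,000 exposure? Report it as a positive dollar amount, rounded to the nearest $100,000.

At 97.5%, z = 1.960.
σ_{21d} = 3.6% × √21 = 16.497%; μ_{21d} = 21 × -0.07% = -1.470%.
VaR = −(-1.470%) + 1.960 × 16.497% = 33.804%.
On $400,000,000: 0.33804 × $400,000,000 = $135,216,000.

$135,200,000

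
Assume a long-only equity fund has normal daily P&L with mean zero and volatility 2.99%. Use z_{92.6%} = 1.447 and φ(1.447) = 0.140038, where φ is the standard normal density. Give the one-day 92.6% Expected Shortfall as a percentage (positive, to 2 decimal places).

Tail multiplier: φ(z)/(1−α) = 0.140038 / 0.074 = 1.892.
ES = 2.99% × 1.892 = 5.657%.

5.66%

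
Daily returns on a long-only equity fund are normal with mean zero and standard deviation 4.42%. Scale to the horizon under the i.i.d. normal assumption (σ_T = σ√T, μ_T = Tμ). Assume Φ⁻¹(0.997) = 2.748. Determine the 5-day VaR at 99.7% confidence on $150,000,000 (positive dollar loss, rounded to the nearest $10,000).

$40,740,000

σ_{5d} = 4.42% × √5 = 9.883%.
VaR = 2.748 × 9.883% = 27.158%.
On $150,000,000: 0.27158 × $150,000,000 = $40,737,000.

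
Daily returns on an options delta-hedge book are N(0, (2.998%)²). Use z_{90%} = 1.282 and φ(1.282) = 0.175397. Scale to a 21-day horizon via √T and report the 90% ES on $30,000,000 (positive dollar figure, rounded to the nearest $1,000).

$7,229,000

σ_{21d} = 2.998% × √21 = 13.739%.
ES multiplier = φ(z)/(1−α) = 0.175397/0.1 = 1.754.
ES = 13.739% × 1.754 = 24.098%; on $30,000,000: $7,229,400.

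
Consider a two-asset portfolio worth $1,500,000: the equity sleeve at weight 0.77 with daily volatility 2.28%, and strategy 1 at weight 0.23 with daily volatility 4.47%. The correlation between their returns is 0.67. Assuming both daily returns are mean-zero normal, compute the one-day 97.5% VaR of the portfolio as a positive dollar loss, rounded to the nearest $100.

$75,300

σ_p² = 0.77²·2.28² + 0.23²·4.47² + 2·0.67·0.77·0.23·2.28·4.47 = 6.5577 (%²).
σ_p = √6.5577 = 2.561%.
At 97.5%, z = 1.960.
VaR = 1.960 × 2.561% = 5.020%; on $1,500,000 that is $75,300.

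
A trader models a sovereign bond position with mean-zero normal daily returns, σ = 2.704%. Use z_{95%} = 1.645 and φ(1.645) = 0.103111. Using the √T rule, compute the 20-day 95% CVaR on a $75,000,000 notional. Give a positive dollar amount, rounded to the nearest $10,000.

σ_{20d} = 2.704% × √20 = 12.093%.
ES multiplier = φ(z)/(1−α) = 0.103111/0.05 = 2.062.
ES = 12.093% × 2.062 = 24.936%; on $75,000,000: $18,702,000.

$18,700,000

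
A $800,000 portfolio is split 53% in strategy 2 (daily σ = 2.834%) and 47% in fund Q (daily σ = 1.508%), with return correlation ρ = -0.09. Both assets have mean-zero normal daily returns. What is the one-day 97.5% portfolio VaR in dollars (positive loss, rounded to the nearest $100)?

σ_p² = 0.53²·2.834² + 0.47²·1.508² + 2·-0.09·0.53·0.47·2.834·1.508 = 2.5668 (%²).
σ_p = √2.5668 = 1.602%.
At 97.5%, z = 1.960.
VaR = 1.960 × 1.602% = 3.140%; on $800,000 that is $25,120.

$25,100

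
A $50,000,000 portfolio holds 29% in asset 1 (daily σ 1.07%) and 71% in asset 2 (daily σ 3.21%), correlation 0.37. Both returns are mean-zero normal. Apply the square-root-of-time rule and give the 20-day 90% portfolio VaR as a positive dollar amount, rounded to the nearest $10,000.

σ_p = √(0.29²·1.07² + 0.71²·3.21² + 2·0.37·0.29·0.71·1.07·3.21) = 2.411%.
σ_{20d} = 2.411% × √20 = 10.782%.
z(90%) = 1.282.
VaR = 1.282 × 10.782% = 13.823%; on $50,000,000 that is $6,911,500.

$6,910,000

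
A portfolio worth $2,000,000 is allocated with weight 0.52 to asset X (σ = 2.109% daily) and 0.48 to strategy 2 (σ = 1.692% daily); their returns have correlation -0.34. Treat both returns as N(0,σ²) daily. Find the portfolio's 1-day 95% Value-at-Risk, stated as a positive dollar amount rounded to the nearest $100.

σ_p² = 0.52²·2.109² + 0.48²·1.692² + 2·-0.34·0.52·0.48·2.109·1.692 = 1.2566 (%²).
σ_p = √1.2566 = 1.121%.
At 95%, z = 1.645.
VaR = 1.645 × 1.121% = 1.844%; on $2,000,000 that is $36,880.

$36,900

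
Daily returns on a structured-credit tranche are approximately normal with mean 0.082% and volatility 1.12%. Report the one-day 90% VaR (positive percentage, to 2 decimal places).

At 90% one-sided, z = 1.282.
VaR = −μ + z·σ = −(0.082%) + 1.282 × 1.12% = 1.354%.

1.35%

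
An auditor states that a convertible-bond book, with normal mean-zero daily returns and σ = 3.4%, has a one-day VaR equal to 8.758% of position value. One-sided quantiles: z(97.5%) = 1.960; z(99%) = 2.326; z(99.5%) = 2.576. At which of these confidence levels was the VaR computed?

Implied z = VaR/σ = 8.758 / 3.4 = 2.576.
This matches z(99.5%) = 2.576.

99.5%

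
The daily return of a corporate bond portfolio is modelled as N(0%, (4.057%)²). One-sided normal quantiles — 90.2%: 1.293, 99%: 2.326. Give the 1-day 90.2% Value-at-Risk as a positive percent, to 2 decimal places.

5.25%

VaR = z·σ = 1.293 × 4.057% = 5.246%.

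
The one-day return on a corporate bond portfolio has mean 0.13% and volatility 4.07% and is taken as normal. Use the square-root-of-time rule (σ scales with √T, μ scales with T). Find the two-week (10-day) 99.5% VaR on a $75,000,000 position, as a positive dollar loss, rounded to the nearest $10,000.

$23,890,000

At 99.5%, z = 2.576.
σ_{10d} = 4.07% × √10 = 12.870%; μ_{10d} = 10 × 0.13% = 1.300%.
VaR = −(1.300%) + 2.576 × 12.870% = 31.853%.
On $75,000,000: 0.31853 × $75,000,000 = $23,889,750.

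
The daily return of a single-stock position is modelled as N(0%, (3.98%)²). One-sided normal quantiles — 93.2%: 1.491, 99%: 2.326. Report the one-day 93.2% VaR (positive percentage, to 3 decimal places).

VaR = z·σ = 1.491 × 3.98% = 5.934%.

5.934%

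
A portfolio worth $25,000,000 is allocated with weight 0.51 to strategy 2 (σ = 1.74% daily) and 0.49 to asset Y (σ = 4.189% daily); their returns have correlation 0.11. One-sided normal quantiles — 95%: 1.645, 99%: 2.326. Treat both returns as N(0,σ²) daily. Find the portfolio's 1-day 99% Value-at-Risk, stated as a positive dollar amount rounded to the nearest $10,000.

σ_p² = 0.51²·1.74² + 0.49²·4.189² + 2·0.11·0.51·0.49·1.74·4.189 = 5.4014 (%²).
σ_p = √5.4014 = 2.324%.
VaR = 2.326 × 2.324% = 5.406%; on $25,000,000 that is $1,351,500.

$1,350,000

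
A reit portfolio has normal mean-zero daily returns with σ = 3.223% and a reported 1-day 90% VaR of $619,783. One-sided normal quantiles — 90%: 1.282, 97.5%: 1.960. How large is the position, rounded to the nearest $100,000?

$15,000,000

VaR as a fraction of value: z·σ = 1.282 × 3.223% = 4.13189%.
Position = $619,783 / 0.0413189 = $15,000,002.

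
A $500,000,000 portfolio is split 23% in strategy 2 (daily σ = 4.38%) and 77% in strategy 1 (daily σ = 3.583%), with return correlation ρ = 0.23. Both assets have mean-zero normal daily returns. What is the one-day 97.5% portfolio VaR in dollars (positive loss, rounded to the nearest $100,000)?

σ_p² = 0.23²·4.38² + 0.77²·3.583² + 2·0.23·0.23·0.77·4.38·3.583 = 9.9049 (%²).
σ_p = √9.9049 = 3.147%.
At 97.5%, z = 1.960.
VaR = 1.960 × 3.147% = 6.168%; on $500,000,000 that is $30,840,000.

$30,800,000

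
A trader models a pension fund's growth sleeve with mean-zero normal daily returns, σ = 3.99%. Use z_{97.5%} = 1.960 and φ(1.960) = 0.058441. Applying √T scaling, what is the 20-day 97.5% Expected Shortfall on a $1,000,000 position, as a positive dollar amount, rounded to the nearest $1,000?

$417,000

σ_{20d} = 3.99% × √20 = 17.844%.
ES multiplier = φ(z)/(1−α) = 0.058441/0.025 = 2.338.
ES = 17.844% × 2.338 = 41.719%; on $1,000,000: $417,190.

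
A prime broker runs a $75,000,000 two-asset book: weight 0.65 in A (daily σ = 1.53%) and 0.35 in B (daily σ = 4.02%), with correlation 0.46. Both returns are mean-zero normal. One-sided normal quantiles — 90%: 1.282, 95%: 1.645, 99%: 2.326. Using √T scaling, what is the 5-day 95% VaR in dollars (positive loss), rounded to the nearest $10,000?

$5,690,000

σ_p = √(0.65²·1.53² + 0.35²·4.02² + 2·0.46·0.65·0.35·1.53·4.02) = 2.063%.
σ_{5d} = 2.063% × √5 = 4.613%.
VaR = 1.645 × 4.613% = 7.588%; on $75,000,000 that is $5,691,000.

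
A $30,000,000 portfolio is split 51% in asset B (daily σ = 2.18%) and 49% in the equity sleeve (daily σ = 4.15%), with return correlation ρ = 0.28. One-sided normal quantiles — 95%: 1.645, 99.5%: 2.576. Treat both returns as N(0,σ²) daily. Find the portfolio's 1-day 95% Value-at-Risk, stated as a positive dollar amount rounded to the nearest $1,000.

$1,271,000

σ_p² = 0.51²·2.18² + 0.49²·4.15² + 2·0.28·0.51·0.49·2.18·4.15 = 6.6373 (%²).
σ_p = √6.6373 = 2.576%.
VaR = 1.645 × 2.576% = 4.238%; on $30,000,000 that is $1,271,400.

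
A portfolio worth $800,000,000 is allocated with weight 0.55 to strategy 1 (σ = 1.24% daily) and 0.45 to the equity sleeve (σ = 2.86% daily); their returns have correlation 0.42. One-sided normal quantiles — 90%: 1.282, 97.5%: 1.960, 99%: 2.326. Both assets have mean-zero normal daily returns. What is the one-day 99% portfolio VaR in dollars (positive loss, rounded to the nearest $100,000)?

$31,500,000

σ_p² = 0.55²·1.24² + 0.45²·2.86² + 2·0.42·0.55·0.45·1.24·2.86 = 2.8588 (%²).
σ_p = √2.8588 = 1.691%.
VaR = 2.326 × 1.691% = 3.933%; on $800,000,000 that is $31,464,000.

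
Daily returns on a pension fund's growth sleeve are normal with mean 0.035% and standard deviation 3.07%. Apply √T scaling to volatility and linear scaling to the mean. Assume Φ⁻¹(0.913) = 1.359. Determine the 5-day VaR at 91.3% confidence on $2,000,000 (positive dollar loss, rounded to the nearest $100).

$183,100

σ_{5d} = 3.07% × √5 = 6.865%; μ_{5d} = 5 × 0.035% = 0.175%.
VaR = −(0.175%) + 1.359 × 6.865% = 9.155%.
On $2,000,000: 0.09155 × $2,000,000 = $183,100.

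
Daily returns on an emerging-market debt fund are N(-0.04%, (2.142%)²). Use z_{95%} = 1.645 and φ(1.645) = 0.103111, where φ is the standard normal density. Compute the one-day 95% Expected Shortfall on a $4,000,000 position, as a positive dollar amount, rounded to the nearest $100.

$178,300

Tail multiplier: φ(z)/(1−α) = 0.103111 / 0.05 = 2.062.
ES = −(-0.04%) + 2.142% × 2.062 = 4.457%.
On $4,000,000: 0.04457 × $4,000,000 = $178,280.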